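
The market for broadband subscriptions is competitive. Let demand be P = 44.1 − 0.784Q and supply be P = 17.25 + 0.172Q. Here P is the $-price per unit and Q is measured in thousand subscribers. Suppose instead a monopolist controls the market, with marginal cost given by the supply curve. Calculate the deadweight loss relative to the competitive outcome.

Competitive equilibrium: 44.1 − 0.784Q = 17.25 + 0.172Q → Q* = 28.0858, P* = 22.0808.
Marginal revenue: MR = 44.1 − 1.568Q. Set MR = MC: 44.1 − 1.568Q = 17.25 + 0.172Q → Q_m = 15.431.
Price P_m = 44.1 − 0.784·15.431 = 32.0021; MC(Q_m) = 17.25 + 0.172·15.431 = 19.9041.
Competitive Q* = 28.0858, so ΔQ = 12.6548; wedge = 32.0021 − 19.9041 = 12.098.
Deadweight loss = ½ × 12.6548 × 12.098 = $76.55 thousand.

$76.55 thousand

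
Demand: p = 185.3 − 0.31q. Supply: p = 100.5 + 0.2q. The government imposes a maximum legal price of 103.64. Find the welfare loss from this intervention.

Competitive equilibrium: 185.3 − 0.31q = 100.5 + 0.2q → q* = 166.2745, p* = 133.7549.
At the ceiling p = 103.64, quantity supplied = (103.64 − 100.5)/0.2 = 15.7.
Willingness to pay at q' = 15.7: 185.3 − 0.31·15.7 = 180.433.
Δq = 166.2745 − 15.7 = 150.5745; wedge = 180.433 − 103.64 = 76.793.
DWL = ½ × 150.5745 × 76.793 = 5781.53.

5781.53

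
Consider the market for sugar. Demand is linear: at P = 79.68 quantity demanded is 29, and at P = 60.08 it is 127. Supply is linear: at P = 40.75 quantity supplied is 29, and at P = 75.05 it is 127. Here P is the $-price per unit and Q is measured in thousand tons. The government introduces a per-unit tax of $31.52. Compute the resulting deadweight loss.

$903.19 thousand

Demand slope = (60.08 − 79.68)/(127 − 29) = −0.2, so P = 85.48 − 0.2Q.
Supply slope = (75.05 − 40.75)/(127 − 29) = 0.35, so P = 30.6 + 0.35Q.
Competitive equilibrium: 85.48 − 0.2Q = 30.6 + 0.35Q → Q* = 99.7818, P* = 65.5236.
With the tax, the buyer price exceeds the seller price by 31.52: (85.48 − 0.2Q) − (30.6 + 0.35Q) = 31.52 → Q' = 42.4727.
ΔQ = 99.7818 − 42.4727 = 57.3091; the wedge equals the tax, 31.52.
The triangle = ½ × 57.3091 × 31.52 = $903.19 thousand.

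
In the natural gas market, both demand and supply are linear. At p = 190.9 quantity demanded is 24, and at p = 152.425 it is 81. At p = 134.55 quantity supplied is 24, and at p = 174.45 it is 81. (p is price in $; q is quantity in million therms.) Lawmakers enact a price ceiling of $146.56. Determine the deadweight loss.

$390.24 million

Demand slope = (152.425 − 190.9)/(81 − 24) = −0.675, so p = 207.1 − 0.675q.
Supply slope = (174.45 − 134.55)/(81 − 24) = 0.7, so p = 117.75 + 0.7q.
Competitive equilibrium: 207.1 − 0.675q = 117.75 + 0.7q → q* = 64.9818, p* = 163.2373.
At the ceiling p = 146.56, quantity supplied = (146.56 − 117.75)/0.7 = 41.1571.
Willingness to pay at q' = 41.1571: 207.1 − 0.675·41.1571 = 179.319.
Δq = 64.9818 − 41.1571 = 23.8247; wedge = 179.319 − 146.56 = 32.759.
Deadweight loss = ½ × 23.8247 × 32.759 = $390.24 million.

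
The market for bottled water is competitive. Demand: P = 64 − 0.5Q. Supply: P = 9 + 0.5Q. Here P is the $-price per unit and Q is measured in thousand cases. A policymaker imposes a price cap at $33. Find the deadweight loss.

Competitive equilibrium: 64 − 0.5Q = 9 + 0.5Q → Q* = 55, P* = 36.5.
At the ceiling P = 33, quantity supplied = (33 − 9)/0.5 = 48.
Willingness to pay at Q' = 48: 64 − 0.5·48 = 40.
ΔQ = 55 − 48 = 7; wedge = 40 − 33 = 7.
The triangle = ½ × 7 × 7 = $24.50 thousand.

$24.50 thousand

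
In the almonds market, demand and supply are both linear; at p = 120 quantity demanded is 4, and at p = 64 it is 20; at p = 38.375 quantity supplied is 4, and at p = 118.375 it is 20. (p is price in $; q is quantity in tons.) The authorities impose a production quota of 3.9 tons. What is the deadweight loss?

Demand slope = (64 − 120)/(20 − 4) = −3.5, so p = 134 − 3.5q.
Supply slope = (118.375 − 38.375)/(20 − 4) = 5, so p = 18.375 + 5q.
Competitive equilibrium: 134 − 3.5q = 18.375 + 5q → q* = 13.602941, p* = 86.389706.
At q = 3.9: demand price = 134 − 3.5·3.9 = 120.35; supply price = 18.375 + 5·3.9 = 37.875.
Δq = 13.602941 − 3.9 = 9.702941; wedge = 120.35 − 37.875 = 82.475.
DWL = ½ × 9.702941 × 82.475 = $400.13.

$400.13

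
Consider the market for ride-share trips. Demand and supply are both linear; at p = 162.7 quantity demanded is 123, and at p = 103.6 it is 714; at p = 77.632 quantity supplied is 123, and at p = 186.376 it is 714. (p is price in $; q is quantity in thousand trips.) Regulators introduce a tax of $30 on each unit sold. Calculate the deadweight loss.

$1584.51 thousand

Demand slope = (103.6 − 162.7)/(714 − 123) = −0.1, so p = 175 − 0.1q.
Supply slope = (186.376 − 77.632)/(714 − 123) = 0.184, so p = 55 + 0.184q.
Competitive equilibrium: 175 − 0.1q = 55 + 0.184q → q* = 422.5352, p* = 132.7465.
With the tax, the buyer price exceeds the seller price by 30: (175 − 0.1q) − (55 + 0.184q) = 30 → q' = 316.9014.
Δq = 422.5352 − 316.9014 = 105.6338; the wedge equals the tax, 30.
DWL = ½ × 105.6338 × 30 = $1584.51 thousand.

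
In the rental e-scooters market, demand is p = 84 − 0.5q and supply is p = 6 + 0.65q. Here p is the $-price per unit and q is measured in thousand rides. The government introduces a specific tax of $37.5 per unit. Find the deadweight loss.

$611.41 thousand

Competitive equilibrium: 84 − 0.5q = 6 + 0.65q → q* = 67.8261, p* = 50.087.
With the tax, the buyer price exceeds the seller price by 37.5: (84 − 0.5q) − (6 + 0.65q) = 37.5 → q' = 35.2174.
Δq = 67.8261 − 35.2174 = 32.6087; the wedge equals the tax, 37.5.
DWL = ½ × 32.6087 × 37.5 = $611.41 thousand.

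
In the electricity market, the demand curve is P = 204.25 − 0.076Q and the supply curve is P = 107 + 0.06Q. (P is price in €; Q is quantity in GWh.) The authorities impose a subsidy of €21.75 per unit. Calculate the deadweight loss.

€1739.20

Competitive equilibrium: 204.25 − 0.076Q = 107 + 0.06Q → Q* = 715.0735, P* = 149.9044.
The subsidy lowers effective supply by 21.75: P = 85.25 + 0.06Q.
New quantity: 204.25 − 0.076Q = 85.25 + 0.06Q → Q' = 875.
Overproduction ΔQ = 875 − 715.0735 = 159.9265; wedge = subsidy = 21.75.
Deadweight loss = ½ × 159.9265 × 21.75 = €1739.20.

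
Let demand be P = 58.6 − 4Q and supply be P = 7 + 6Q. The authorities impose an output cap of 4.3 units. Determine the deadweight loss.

Competitive equilibrium: 58.6 − 4Q = 7 + 6Q → Q* = 5.16, P* = 37.96.
At Q = 4.3: demand price = 58.6 − 4·4.3 = 41.4; supply price = 7 + 6·4.3 = 32.8.
ΔQ = 5.16 − 4.3 = 0.86; wedge = 41.4 − 32.8 = 8.6.
DWL = ½ × 0.86 × 8.6 = 3.698.

3.698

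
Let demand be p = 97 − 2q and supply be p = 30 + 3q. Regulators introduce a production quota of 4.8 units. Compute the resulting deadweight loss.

Competitive equilibrium: 97 − 2q = 30 + 3q → q* = 13.4, p* = 70.2.
At q = 4.8: demand price = 97 − 2·4.8 = 87.4; supply price = 30 + 3·4.8 = 44.4.
Δq = 13.4 − 4.8 = 8.6; wedge = 87.4 − 44.4 = 43.
DWL = ½ × 8.6 × 43 = 184.90.

184.90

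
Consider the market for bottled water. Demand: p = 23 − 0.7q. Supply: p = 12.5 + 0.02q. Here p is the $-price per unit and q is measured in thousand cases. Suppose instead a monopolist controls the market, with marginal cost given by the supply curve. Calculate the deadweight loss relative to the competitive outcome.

$18.61 thousand

Competitive equilibrium: 23 − 0.7q = 12.5 + 0.02q → q* = 14.58333, p* = 12.79167.
Marginal revenue: MR = 23 − 1.4q. Set MR = MC: 23 − 1.4q = 12.5 + 0.02q → q_m = 7.39437.
Price p_m = 23 − 0.7·7.39437 = 17.82394; MC(q_m) = 12.5 + 0.02·7.39437 = 12.64789.
Competitive q* = 14.58333, so Δq = 7.18896; wedge = 17.82394 − 12.64789 = 5.17605.
DWL = ½ × 7.18896 × 5.17605 = $18.61 thousand.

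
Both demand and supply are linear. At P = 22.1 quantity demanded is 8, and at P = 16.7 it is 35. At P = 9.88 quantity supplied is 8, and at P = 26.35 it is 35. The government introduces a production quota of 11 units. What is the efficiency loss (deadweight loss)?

Demand slope = (16.7 − 22.1)/(35 − 8) = −0.2, so P = 23.7 − 0.2Q.
Supply slope = (26.35 − 9.88)/(35 − 8) = 0.61, so P = 5 + 0.61Q.
Competitive equilibrium: 23.7 − 0.2Q = 5 + 0.61Q → Q* = 23.0864, P* = 19.0827.
At Q = 11: demand price = 23.7 − 0.2·11 = 21.5; supply price = 5 + 0.61·11 = 11.71.
ΔQ = 23.0864 − 11 = 12.0864; wedge = 21.5 − 11.71 = 9.79.
Welfare loss = ½ × 12.0864 × 9.79 = 59.16.

59.16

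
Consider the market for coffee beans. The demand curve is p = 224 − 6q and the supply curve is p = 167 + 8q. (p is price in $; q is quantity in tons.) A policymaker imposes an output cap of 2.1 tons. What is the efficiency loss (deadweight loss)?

Competitive equilibrium: 224 − 6q = 167 + 8q → q* = 4.0714, p* = 199.5714.
At q = 2.1: demand price = 224 − 6·2.1 = 211.4; supply price = 167 + 8·2.1 = 183.8.
Δq = 4.0714 − 2.1 = 1.9714; wedge = 211.4 − 183.8 = 27.6.
DWL = ½ × 1.9714 × 27.6 = $27.21.

$27.21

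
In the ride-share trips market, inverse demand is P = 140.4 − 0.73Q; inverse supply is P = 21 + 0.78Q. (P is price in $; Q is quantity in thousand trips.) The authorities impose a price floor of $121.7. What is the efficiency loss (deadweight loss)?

Competitive equilibrium: 140.4 − 0.73Q = 21 + 0.78Q → Q* = 79.0728, P* = 82.6768.
At the floor P = 121.7, quantity demanded = (140.4 − 121.7)/0.73 = 25.6164.
Sellers' marginal cost at Q' = 25.6164: 21 + 0.78·25.6164 = 40.9808.
ΔQ = 79.0728 − 25.6164 = 53.4564; wedge = 121.7 − 40.9808 = 80.7192.
Welfare loss = ½ × 53.4564 × 80.7192 = $2157.48 thousand.

$2157.48 thousand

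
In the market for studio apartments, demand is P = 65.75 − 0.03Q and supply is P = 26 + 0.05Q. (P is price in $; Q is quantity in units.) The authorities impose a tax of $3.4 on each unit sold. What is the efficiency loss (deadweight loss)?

$72.25

Competitive equilibrium: 65.75 − 0.03Q = 26 + 0.05Q → Q* = 496.875, P* = 50.8438.
With the tax, the buyer price exceeds the seller price by 3.4: (65.75 − 0.03Q) − (26 + 0.05Q) = 3.4 → Q' = 454.375.
ΔQ = 496.875 − 454.375 = 42.5; the wedge equals the tax, 3.4.
DWL = ½ × 42.5 × 3.4 = $72.25.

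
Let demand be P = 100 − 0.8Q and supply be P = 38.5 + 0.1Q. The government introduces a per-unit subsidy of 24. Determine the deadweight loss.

Competitive equilibrium: 100 − 0.8Q = 38.5 + 0.1Q → Q* = 68.3333, P* = 45.3333.
The subsidy lowers effective supply by 24: P = 14.5 + 0.1Q.
New quantity: 100 − 0.8Q = 14.5 + 0.1Q → Q' = 95.
Overproduction ΔQ = 95 − 68.3333 = 26.6667; wedge = subsidy = 24.
Deadweight loss = ½ × 26.6667 × 24 = 320.

320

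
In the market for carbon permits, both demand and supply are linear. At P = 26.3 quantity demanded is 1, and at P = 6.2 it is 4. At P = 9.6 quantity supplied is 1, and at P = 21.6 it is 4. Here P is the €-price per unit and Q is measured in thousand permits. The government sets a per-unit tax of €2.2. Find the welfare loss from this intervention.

€0.23 thousand

Demand slope = (6.2 − 26.3)/(4 − 1) = −6.7, so P = 33 − 6.7Q.
Supply slope = (21.6 − 9.6)/(4 − 1) = 4, so P = 5.6 + 4Q.
Competitive equilibrium: 33 − 6.7Q = 5.6 + 4Q → Q* = 2.5607, P* = 15.843.
With the tax, the buyer price exceeds the seller price by 2.2: (33 − 6.7Q) − (5.6 + 4Q) = 2.2 → Q' = 2.3551.
ΔQ = 2.5607 − 2.3551 = 0.2056; the wedge equals the tax, 2.2.
The triangle = ½ × 0.2056 × 2.2 = €0.23 thousand.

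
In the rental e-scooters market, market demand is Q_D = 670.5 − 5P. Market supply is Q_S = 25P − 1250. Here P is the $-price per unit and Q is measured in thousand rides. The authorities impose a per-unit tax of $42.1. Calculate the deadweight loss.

In inverse form: demand P = 134.1 − 0.2Q, supply P = 50 + 0.04Q.
Competitive equilibrium: 134.1 − 0.2Q = 50 + 0.04Q → Q* = 350.4167, P* = 64.0167.
With the tax, the buyer price exceeds the seller price by 42.1: (134.1 − 0.2Q) − (50 + 0.04Q) = 42.1 → Q' = 175.
ΔQ = 350.4167 − 175 = 175.4167; the wedge equals the tax, 42.1.
Welfare loss = ½ × 175.4167 × 42.1 = $3692.52 thousand.

$3692.52 thousand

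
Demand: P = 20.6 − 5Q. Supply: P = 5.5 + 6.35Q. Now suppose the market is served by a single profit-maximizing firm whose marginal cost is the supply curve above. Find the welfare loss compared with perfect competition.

0.94

Competitive equilibrium: 20.6 − 5Q = 5.5 + 6.35Q → Q* = 1.3304, P* = 13.948.
Marginal revenue: MR = 20.6 − 10Q. Set MR = MC: 20.6 − 10Q = 5.5 + 6.35Q → Q_m = 0.9235.
Price P_m = 20.6 − 5·0.9235 = 15.9825; MC(Q_m) = 5.5 + 6.35·0.9235 = 11.3642.
Competitive Q* = 1.3304, so ΔQ = 0.4069; wedge = 15.9825 − 11.3642 = 4.6183.
DWL = ½ × 0.4069 × 4.6183 = 0.94.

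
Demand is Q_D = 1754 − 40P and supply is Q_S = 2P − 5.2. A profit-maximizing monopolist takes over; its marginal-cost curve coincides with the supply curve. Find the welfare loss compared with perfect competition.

3.35

In inverse form: demand P = 43.85 − 0.025Q, supply P = 2.6 + 0.5Q.
Competitive equilibrium: 43.85 − 0.025Q = 2.6 + 0.5Q → Q* = 78.5714, P* = 41.8857.
Marginal revenue: MR = 43.85 − 0.05Q. Set MR = MC: 43.85 − 0.05Q = 2.6 + 0.5Q → Q_m = 75.
Price P_m = 43.85 − 0.025·75 = 41.975; MC(Q_m) = 2.6 + 0.5·75 = 40.1.
Competitive Q* = 78.5714, so ΔQ = 3.5714; wedge = 41.975 − 40.1 = 1.875.
Deadweight loss = ½ × 3.5714 × 1.875 = 3.35.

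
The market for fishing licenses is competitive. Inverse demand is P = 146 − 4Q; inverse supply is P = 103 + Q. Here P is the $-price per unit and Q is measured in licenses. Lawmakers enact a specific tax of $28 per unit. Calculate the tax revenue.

Competitive equilibrium: 146 − 4Q = 103 + Q → Q* = 8.6, P* = 111.6.
With the tax, the buyer price exceeds the seller price by 28: (146 − 4Q) − (103 + Q) = 28 → Q' = 3.
Tax revenue = 28 × 3 = $84.

$84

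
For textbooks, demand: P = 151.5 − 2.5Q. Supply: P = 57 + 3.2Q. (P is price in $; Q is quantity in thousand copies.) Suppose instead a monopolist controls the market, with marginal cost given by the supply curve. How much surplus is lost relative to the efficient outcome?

$72.81 thousand

Competitive equilibrium: 151.5 − 2.5Q = 57 + 3.2Q → Q* = 16.5789, P* = 110.0526.
Marginal revenue: MR = 151.5 − 5Q. Set MR = MC: 151.5 − 5Q = 57 + 3.2Q → Q_m = 11.5244.
Price P_m = 151.5 − 2.5·11.5244 = 122.689; MC(Q_m) = 57 + 3.2·11.5244 = 93.8781.
Competitive Q* = 16.5789, so ΔQ = 5.0545; wedge = 122.689 − 93.8781 = 28.8109.
The triangle = ½ × 5.0545 × 28.8109 = $72.81 thousand.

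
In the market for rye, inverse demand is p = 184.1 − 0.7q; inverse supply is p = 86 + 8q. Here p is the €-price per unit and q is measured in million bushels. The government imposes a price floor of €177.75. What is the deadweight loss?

Competitive equilibrium: 184.1 − 0.7q = 86 + 8q → q* = 11.2759, p* = 176.2069.
At the floor p = 177.75, quantity demanded = (184.1 − 177.75)/0.7 = 9.0714.
Sellers' marginal cost at q' = 9.0714: 86 + 8·9.0714 = 158.5712.
Δq = 11.2759 − 9.0714 = 2.2045; wedge = 177.75 − 158.5712 = 19.1788.
Welfare loss = ½ × 2.2045 × 19.1788 = €21.14 million.

€21.14 million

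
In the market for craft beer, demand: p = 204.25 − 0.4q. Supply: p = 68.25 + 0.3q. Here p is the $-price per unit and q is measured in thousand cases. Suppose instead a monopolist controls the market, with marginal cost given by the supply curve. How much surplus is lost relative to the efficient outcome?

Competitive equilibrium: 204.25 − 0.4q = 68.25 + 0.3q → q* = 194.28571, p* = 126.53571.
Marginal revenue: MR = 204.25 − 0.8q. Set MR = MC: 204.25 − 0.8q = 68.25 + 0.3q → q_m = 123.63636.
Price p_m = 204.25 − 0.4·123.63636 = 154.79546; MC(q_m) = 68.25 + 0.3·123.63636 = 105.34091.
Competitive q* = 194.28571, so Δq = 70.64935; wedge = 154.79546 − 105.34091 = 49.45455.
Welfare loss = ½ × 70.64935 × 49.45455 = $1746.97 thousand.

$1746.97 thousand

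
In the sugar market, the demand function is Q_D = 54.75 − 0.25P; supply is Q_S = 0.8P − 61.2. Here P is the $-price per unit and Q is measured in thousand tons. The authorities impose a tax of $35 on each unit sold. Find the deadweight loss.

In inverse form: demand P = 219 − 4Q, supply P = 76.5 + 1.25Q.
Competitive equilibrium: 219 − 4Q = 76.5 + 1.25Q → Q* = 27.1429, P* = 110.4286.
With the tax, the buyer price exceeds the seller price by 35: (219 − 4Q) − (76.5 + 1.25Q) = 35 → Q' = 20.4762.
ΔQ = 27.1429 − 20.4762 = 6.6667; the wedge equals the tax, 35.
DWL = ½ × 6.6667 × 35 = $116.67 thousand.

$116.67 thousand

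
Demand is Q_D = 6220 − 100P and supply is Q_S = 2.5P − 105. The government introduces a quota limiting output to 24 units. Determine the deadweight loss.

In inverse form: demand P = 62.2 − 0.01Q, supply P = 42 + 0.4Q.
Competitive equilibrium: 62.2 − 0.01Q = 42 + 0.4Q → Q* = 49.2683, P* = 61.7073.
At Q = 24: demand price = 62.2 − 0.01·24 = 61.96; supply price = 42 + 0.4·24 = 51.6.
ΔQ = 49.2683 − 24 = 25.2683; wedge = 61.96 − 51.6 = 10.36.
DWL = ½ × 25.2683 × 10.36 = 130.89.

130.89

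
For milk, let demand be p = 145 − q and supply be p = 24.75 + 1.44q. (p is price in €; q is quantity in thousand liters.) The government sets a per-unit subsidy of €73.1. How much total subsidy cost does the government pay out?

Competitive equilibrium: 145 − q = 24.75 + 1.44q → q* = 49.2828, p* = 95.7172.
The subsidy lowers effective supply by 73.1: p = 1.44q − 48.35.
New quantity: 145 − q = 1.44q − 48.35 → q' = 79.2418.
Total subsidy cost = 73.1 × 79.2418 = €5792.58 thousand.

€5792.58 thousand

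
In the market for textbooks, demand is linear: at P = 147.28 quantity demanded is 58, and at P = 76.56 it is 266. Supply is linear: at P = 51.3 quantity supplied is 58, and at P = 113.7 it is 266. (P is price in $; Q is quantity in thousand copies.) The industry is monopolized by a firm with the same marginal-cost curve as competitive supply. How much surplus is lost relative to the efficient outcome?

$1665.91 thousand

Demand slope = (76.56 − 147.28)/(266 − 58) = −0.34, so P = 167 − 0.34Q.
Supply slope = (113.7 − 51.3)/(266 − 58) = 0.3, so P = 33.9 + 0.3Q.
Competitive equilibrium: 167 − 0.34Q = 33.9 + 0.3Q → Q* = 207.9688, P* = 96.2906.
Marginal revenue: MR = 167 − 0.68Q. Set MR = MC: 167 − 0.68Q = 33.9 + 0.3Q → Q_m = 135.8163.
Price P_m = 167 − 0.34·135.8163 = 120.8225; MC(Q_m) = 33.9 + 0.3·135.8163 = 74.6449.
Competitive Q* = 207.9688, so ΔQ = 72.1525; wedge = 120.8225 − 74.6449 = 46.1776.
The triangle = ½ × 72.1525 × 46.1776 = $1665.91 thousand.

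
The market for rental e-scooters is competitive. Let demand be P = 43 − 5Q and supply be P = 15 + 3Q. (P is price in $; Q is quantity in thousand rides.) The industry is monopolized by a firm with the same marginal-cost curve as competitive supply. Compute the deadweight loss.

Competitive equilibrium: 43 − 5Q = 15 + 3Q → Q* = 3.5, P* = 25.5.
Marginal revenue: MR = 43 − 10Q. Set MR = MC: 43 − 10Q = 15 + 3Q → Q_m = 2.1538.
Price P_m = 43 − 5·2.1538 = 32.231; MC(Q_m) = 15 + 3·2.1538 = 21.4614.
Competitive Q* = 3.5, so ΔQ = 1.3462; wedge = 32.231 − 21.4614 = 10.7696.
DWL = ½ × 1.3462 × 10.7696 = $7.25 thousand.

$7.25 thousand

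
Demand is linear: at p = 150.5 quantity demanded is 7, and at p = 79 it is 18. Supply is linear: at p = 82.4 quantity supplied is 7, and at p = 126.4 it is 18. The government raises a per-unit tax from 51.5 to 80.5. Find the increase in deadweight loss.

Demand slope = (79 − 150.5)/(18 − 7) = −6.5, so p = 196 − 6.5q.
Supply slope = (126.4 − 82.4)/(18 − 7) = 4, so p = 54.4 + 4q.
Competitive equilibrium: 196 − 6.5q = 54.4 + 4q → q* = 13.4857, p* = 108.3429.
For a per-unit tax t: Δq = t/10.5, so DWL = ½·t·(t/10.5) = t²/21.
At t = 51.5: DWL = 126.298. At t = 80.5: DWL = 308.583.
Increase = 308.583 − 126.298 = 182.29.

182.29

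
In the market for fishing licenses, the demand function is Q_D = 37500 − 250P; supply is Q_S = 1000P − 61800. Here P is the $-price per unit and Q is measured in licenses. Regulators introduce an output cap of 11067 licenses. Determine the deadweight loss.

In inverse form: demand P = 150 − 0.004Q, supply P = 61.8 + 0.001Q.
Competitive equilibrium: 150 − 0.004Q = 61.8 + 0.001Q → Q* = 17640, P* = 79.44.
At Q = 11067: demand price = 150 − 0.004·11067 = 105.732; supply price = 61.8 + 0.001·11067 = 72.867.
ΔQ = 17640 − 11067 = 6573; wedge = 105.732 − 72.867 = 32.865.
The triangle = ½ × 6573 × 32.865 = $108010.82.

$108010.82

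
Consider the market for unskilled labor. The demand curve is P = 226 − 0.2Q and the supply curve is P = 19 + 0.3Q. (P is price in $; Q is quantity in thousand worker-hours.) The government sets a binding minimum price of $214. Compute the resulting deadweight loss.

Competitive equilibrium: 226 − 0.2Q = 19 + 0.3Q → Q* = 414, P* = 143.2.
At the floor P = 214, quantity demanded = (226 − 214)/0.2 = 60.
Sellers' marginal cost at Q' = 60: 19 + 0.3·60 = 37.
ΔQ = 414 − 60 = 354; wedge = 214 − 37 = 177.
DWL = ½ × 354 × 177 = $31329 thousand.

$31329 thousand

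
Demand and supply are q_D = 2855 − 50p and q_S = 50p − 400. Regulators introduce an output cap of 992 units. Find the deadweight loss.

1109.205

In inverse form: demand p = 57.1 − 0.02q, supply p = 8 + 0.02q.
Competitive equilibrium: 57.1 − 0.02q = 8 + 0.02q → q* = 1227.5, p* = 32.55.
At q = 992: demand price = 57.1 − 0.02·992 = 37.26; supply price = 8 + 0.02·992 = 27.84.
Δq = 1227.5 − 992 = 235.5; wedge = 37.26 − 27.84 = 9.42.
Welfare loss = ½ × 235.5 × 9.42 = 1109.205.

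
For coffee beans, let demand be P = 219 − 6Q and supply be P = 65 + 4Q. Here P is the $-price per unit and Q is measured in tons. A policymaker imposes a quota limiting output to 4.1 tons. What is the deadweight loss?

Competitive equilibrium: 219 − 6Q = 65 + 4Q → Q* = 15.4, P* = 126.6.
At Q = 4.1: demand price = 219 − 6·4.1 = 194.4; supply price = 65 + 4·4.1 = 81.4.
ΔQ = 15.4 − 4.1 = 11.3; wedge = 194.4 − 81.4 = 113.
The triangle = ½ × 11.3 × 113 = $638.45.

$638.45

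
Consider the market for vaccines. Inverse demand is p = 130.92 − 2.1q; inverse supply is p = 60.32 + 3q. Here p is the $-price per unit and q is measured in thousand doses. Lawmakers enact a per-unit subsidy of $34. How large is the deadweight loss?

$113.33 thousand

Competitive equilibrium: 130.92 − 2.1q = 60.32 + 3q → q* = 13.8431, p* = 101.8494.
The subsidy lowers effective supply by 34: p = 26.32 + 3q.
New quantity: 130.92 − 2.1q = 26.32 + 3q → q' = 20.5098.
Overproduction Δq = 20.5098 − 13.8431 = 6.6667; wedge = subsidy = 34.
Welfare loss = ½ × 6.6667 × 34 = $113.33 thousand.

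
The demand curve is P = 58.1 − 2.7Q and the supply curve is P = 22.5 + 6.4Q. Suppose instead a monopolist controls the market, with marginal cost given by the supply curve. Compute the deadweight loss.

3.65

Competitive equilibrium: 58.1 − 2.7Q = 22.5 + 6.4Q → Q* = 3.9121, P* = 47.5374.
Marginal revenue: MR = 58.1 − 5.4Q. Set MR = MC: 58.1 − 5.4Q = 22.5 + 6.4Q → Q_m = 3.0169.
Price P_m = 58.1 − 2.7·3.0169 = 49.9544; MC(Q_m) = 22.5 + 6.4·3.0169 = 41.8082.
Competitive Q* = 3.9121, so ΔQ = 0.8952; wedge = 49.9544 − 41.8082 = 8.1462.
Welfare loss = ½ × 0.8952 × 8.1462 = 3.65.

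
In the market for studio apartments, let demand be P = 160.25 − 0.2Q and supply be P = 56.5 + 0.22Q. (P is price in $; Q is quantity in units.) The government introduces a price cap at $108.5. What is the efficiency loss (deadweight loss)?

Competitive equilibrium: 160.25 − 0.2Q = 56.5 + 0.22Q → Q* = 247.0238, P* = 110.8452.
At the ceiling P = 108.5, quantity supplied = (108.5 − 56.5)/0.22 = 236.3636.
Willingness to pay at Q' = 236.3636: 160.25 − 0.2·236.3636 = 112.9773.
ΔQ = 247.0238 − 236.3636 = 10.6602; wedge = 112.9773 − 108.5 = 4.4773.
Deadweight loss = ½ × 10.6602 × 4.4773 = $23.86.

$23.86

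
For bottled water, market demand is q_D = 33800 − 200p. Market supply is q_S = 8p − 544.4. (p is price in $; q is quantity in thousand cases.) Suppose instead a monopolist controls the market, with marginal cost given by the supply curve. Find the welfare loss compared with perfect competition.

In inverse form: demand p = 169 − 0.005q, supply p = 68.05 + 0.125q.
Competitive equilibrium: 169 − 0.005q = 68.05 + 0.125q → q* = 776.5385, p* = 165.1173.
Marginal revenue: MR = 169 − 0.01q. Set MR = MC: 169 − 0.01q = 68.05 + 0.125q → q_m = 747.7778.
Price p_m = 169 − 0.005·747.7778 = 165.2611; MC(q_m) = 68.05 + 0.125·747.7778 = 161.5222.
Competitive q* = 776.5385, so Δq = 28.7607; wedge = 165.2611 − 161.5222 = 3.7389.
Deadweight loss = ½ × 28.7607 × 3.7389 = $53.77 thousand.

$53.77 thousand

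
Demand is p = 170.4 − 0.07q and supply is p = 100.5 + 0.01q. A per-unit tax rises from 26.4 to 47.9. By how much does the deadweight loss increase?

9984.06

Competitive equilibrium: 170.4 − 0.07q = 100.5 + 0.01q → q* = 873.75, p* = 109.2375.
For a per-unit tax t: Δq = t/0.08, so DWL = ½·t·(t/0.08) = t²/0.16.
At t = 26.4: DWL = 4356. At t = 47.9: DWL = 14340.063.
Increase = 14340.063 − 4356 = 9984.06.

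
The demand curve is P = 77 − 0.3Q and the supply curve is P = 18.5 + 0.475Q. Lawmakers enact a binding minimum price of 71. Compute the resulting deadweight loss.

1192.90

Competitive equilibrium: 77 − 0.3Q = 18.5 + 0.475Q → Q* = 75.4839, P* = 54.3548.
At the floor P = 71, quantity demanded = (77 − 71)/0.3 = 20.
Sellers' marginal cost at Q' = 20: 18.5 + 0.475·20 = 28.
ΔQ = 75.4839 − 20 = 55.4839; wedge = 71 − 28 = 43.
The triangle = ½ × 55.4839 × 43 = 1192.90.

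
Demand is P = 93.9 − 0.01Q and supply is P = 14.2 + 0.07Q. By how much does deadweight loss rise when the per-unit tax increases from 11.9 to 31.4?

Competitive equilibrium: 93.9 − 0.01Q = 14.2 + 0.07Q → Q* = 996.25, P* = 83.9375.
For a per-unit tax t: ΔQ = t/0.08, so DWL = ½·t·(t/0.08) = t²/0.16.
At t = 11.9: DWL = 885.063. At t = 31.4: DWL = 6162.25.
Increase = 6162.25 − 885.063 = 5277.19.

5277.19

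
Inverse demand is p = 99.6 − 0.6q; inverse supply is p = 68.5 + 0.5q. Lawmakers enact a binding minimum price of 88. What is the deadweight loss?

Competitive equilibrium: 99.6 − 0.6q = 68.5 + 0.5q → q* = 28.2727, p* = 82.6364.
At the floor p = 88, quantity demanded = (99.6 − 88)/0.6 = 19.3333.
Sellers' marginal cost at q' = 19.3333: 68.5 + 0.5·19.3333 = 78.1667.
Δq = 28.2727 − 19.3333 = 8.9394; wedge = 88 − 78.1667 = 9.8333.
The triangle = ½ × 8.9394 × 9.8333 = 43.95.

43.95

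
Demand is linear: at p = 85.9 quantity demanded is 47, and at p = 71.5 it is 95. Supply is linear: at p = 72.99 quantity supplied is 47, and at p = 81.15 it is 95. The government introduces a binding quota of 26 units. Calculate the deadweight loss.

552.05

Demand slope = (71.5 − 85.9)/(95 − 47) = −0.3, so p = 100 − 0.3q.
Supply slope = (81.15 − 72.99)/(95 − 47) = 0.17, so p = 65 + 0.17q.
Competitive equilibrium: 100 − 0.3q = 65 + 0.17q → q* = 74.4681, p* = 77.6596.
At q = 26: demand price = 100 − 0.3·26 = 92.2; supply price = 65 + 0.17·26 = 69.42.
Δq = 74.4681 − 26 = 48.4681; wedge = 92.2 − 69.42 = 22.78.
The triangle = ½ × 48.4681 × 22.78 = 552.05.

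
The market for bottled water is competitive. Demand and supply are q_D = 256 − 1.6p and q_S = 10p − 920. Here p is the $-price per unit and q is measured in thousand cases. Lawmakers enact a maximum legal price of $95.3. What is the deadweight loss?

$1339.73 thousand

In inverse form: demand p = 160 − 0.625q, supply p = 92 + 0.1q.
Competitive equilibrium: 160 − 0.625q = 92 + 0.1q → q* = 93.7931, p* = 101.3793.
At the ceiling p = 95.3, quantity supplied = (95.3 − 92)/0.1 = 33.
Willingness to pay at q' = 33: 160 − 0.625·33 = 139.375.
Δq = 93.7931 − 33 = 60.7931; wedge = 139.375 − 95.3 = 44.075.
DWL = ½ × 60.7931 × 44.075 = $1339.73 thousand.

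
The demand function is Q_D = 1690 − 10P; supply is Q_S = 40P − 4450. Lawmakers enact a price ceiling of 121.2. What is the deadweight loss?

256

In inverse form: demand P = 169 − 0.1Q, supply P = 111.25 + 0.025Q.
Competitive equilibrium: 169 − 0.1Q = 111.25 + 0.025Q → Q* = 462, P* = 122.8.
At the ceiling P = 121.2, quantity supplied = (121.2 − 111.25)/0.025 = 398.
Willingness to pay at Q' = 398: 169 − 0.1·398 = 129.2.
ΔQ = 462 − 398 = 64; wedge = 129.2 − 121.2 = 8.
DWL = ½ × 64 × 8 = 256.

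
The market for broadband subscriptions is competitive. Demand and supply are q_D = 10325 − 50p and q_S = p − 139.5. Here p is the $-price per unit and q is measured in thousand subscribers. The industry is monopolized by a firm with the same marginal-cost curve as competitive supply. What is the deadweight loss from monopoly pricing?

$0.81 thousand

In inverse form: demand p = 206.5 − 0.02q, supply p = 139.5 + q.
Competitive equilibrium: 206.5 − 0.02q = 139.5 + q → q* = 65.6863, p* = 205.1863.
Marginal revenue: MR = 206.5 − 0.04q. Set MR = MC: 206.5 − 0.04q = 139.5 + q → q_m = 64.4231.
Price p_m = 206.5 − 0.02·64.4231 = 205.2115; MC(q_m) = 139.5 + 1·64.4231 = 203.9231.
Competitive q* = 65.6863, so Δq = 1.2632; wedge = 205.2115 − 203.9231 = 1.2884.
DWL = ½ × 1.2632 × 1.2884 = $0.81 thousand.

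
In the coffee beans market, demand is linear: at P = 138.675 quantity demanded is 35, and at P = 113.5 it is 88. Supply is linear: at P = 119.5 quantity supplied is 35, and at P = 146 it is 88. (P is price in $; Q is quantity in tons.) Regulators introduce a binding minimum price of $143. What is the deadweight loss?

Demand slope = (113.5 − 138.675)/(88 − 35) = −0.475, so P = 155.3 − 0.475Q.
Supply slope = (146 − 119.5)/(88 − 35) = 0.5, so P = 102 + 0.5Q.
Competitive equilibrium: 155.3 − 0.475Q = 102 + 0.5Q → Q* = 54.6667, P* = 129.3333.
At the floor P = 143, quantity demanded = (155.3 − 143)/0.475 = 25.8947.
Sellers' marginal cost at Q' = 25.8947: 102 + 0.5·25.8947 = 114.9474.
ΔQ = 54.6667 − 25.8947 = 28.772; wedge = 143 − 114.9474 = 28.0526.
Deadweight loss = ½ × 28.772 × 28.0526 = $403.56.

$403.56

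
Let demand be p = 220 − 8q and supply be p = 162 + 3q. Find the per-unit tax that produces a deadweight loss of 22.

22

Competitive equilibrium: 220 − 8q = 162 + 3q → q* = 5.2727, p* = 177.8182.
A tax t gives Δq = t/11 and wedge t, so DWL = t²/22.
t²/22 = 22 → t² = 484 → t = 22.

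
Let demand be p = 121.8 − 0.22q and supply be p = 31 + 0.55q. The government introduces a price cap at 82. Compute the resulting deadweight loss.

244.39

Competitive equilibrium: 121.8 − 0.22q = 31 + 0.55q → q* = 117.9221, p* = 95.8571.
At the ceiling p = 82, quantity supplied = (82 − 31)/0.55 = 92.7273.
Willingness to pay at q' = 92.7273: 121.8 − 0.22·92.7273 = 101.4.
Δq = 117.9221 − 92.7273 = 25.1948; wedge = 101.4 − 82 = 19.4.
DWL = ½ × 25.1948 × 19.4 = 244.39.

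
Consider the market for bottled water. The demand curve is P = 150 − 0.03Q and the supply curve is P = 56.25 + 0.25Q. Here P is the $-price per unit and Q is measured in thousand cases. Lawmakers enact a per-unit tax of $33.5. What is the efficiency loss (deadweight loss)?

$2004.02 thousand

Competitive equilibrium: 150 − 0.03Q = 56.25 + 0.25Q → Q* = 334.8214, P* = 139.9554.
With the tax, the buyer price exceeds the seller price by 33.5: (150 − 0.03Q) − (56.25 + 0.25Q) = 33.5 → Q' = 215.1786.
ΔQ = 334.8214 − 215.1786 = 119.6428; the wedge equals the tax, 33.5.
Deadweight loss = ½ × 119.6428 × 33.5 = $2004.02 thousand.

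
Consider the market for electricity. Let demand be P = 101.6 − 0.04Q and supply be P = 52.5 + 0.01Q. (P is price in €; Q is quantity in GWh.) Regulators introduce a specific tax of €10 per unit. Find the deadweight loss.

€1000

Competitive equilibrium: 101.6 − 0.04Q = 52.5 + 0.01Q → Q* = 982, P* = 62.32.
With the tax, the buyer price exceeds the seller price by 10: (101.6 − 0.04Q) − (52.5 + 0.01Q) = 10 → Q' = 782.
ΔQ = 982 − 782 = 200; the wedge equals the tax, 10.
Deadweight loss = ½ × 200 × 10 = €1000.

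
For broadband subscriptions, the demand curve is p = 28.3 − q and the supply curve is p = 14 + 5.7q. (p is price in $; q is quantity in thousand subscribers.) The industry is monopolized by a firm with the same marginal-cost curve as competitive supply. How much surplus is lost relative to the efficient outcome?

Competitive equilibrium: 28.3 − q = 14 + 5.7q → q* = 2.1343, p* = 26.1657.
Marginal revenue: MR = 28.3 − 2q. Set MR = MC: 28.3 − 2q = 14 + 5.7q → q_m = 1.8571.
Price p_m = 28.3 − 1·1.8571 = 26.4429; MC(q_m) = 14 + 5.7·1.8571 = 24.5855.
Competitive q* = 2.1343, so Δq = 0.2772; wedge = 26.4429 − 24.5855 = 1.8574.
DWL = ½ × 0.2772 × 1.8574 = $0.26 thousand.

$0.26 thousand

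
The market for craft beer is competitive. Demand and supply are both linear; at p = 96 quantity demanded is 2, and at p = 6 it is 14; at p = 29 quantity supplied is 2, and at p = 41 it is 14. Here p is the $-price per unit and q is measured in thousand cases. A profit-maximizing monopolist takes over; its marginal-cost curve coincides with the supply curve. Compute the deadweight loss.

$91.20 thousand

Demand slope = (6 − 96)/(14 − 2) = −7.5, so p = 111 − 7.5q.
Supply slope = (41 − 29)/(14 − 2) = 1, so p = 27 + q.
Competitive equilibrium: 111 − 7.5q = 27 + q → q* = 9.8824, p* = 36.8824.
Marginal revenue: MR = 111 − 15q. Set MR = MC: 111 − 15q = 27 + q → q_m = 5.25.
Price p_m = 111 − 7.5·5.25 = 71.625; MC(q_m) = 27 + 1·5.25 = 32.25.
Competitive q* = 9.8824, so Δq = 4.6324; wedge = 71.625 − 32.25 = 39.375.
DWL = ½ × 4.6324 × 39.375 = $91.20 thousand.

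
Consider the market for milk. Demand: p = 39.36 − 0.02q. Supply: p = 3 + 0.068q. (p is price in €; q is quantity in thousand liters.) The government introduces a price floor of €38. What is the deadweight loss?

€5242.62 thousand

Competitive equilibrium: 39.36 − 0.02q = 3 + 0.068q → q* = 413.1818, p* = 31.0964.
At the floor p = 38, quantity demanded = (39.36 − 38)/0.02 = 68.
Sellers' marginal cost at q' = 68: 3 + 0.068·68 = 7.624.
Δq = 413.1818 − 68 = 345.1818; wedge = 38 − 7.624 = 30.376.
The triangle = ½ × 345.1818 × 30.376 = €5242.62 thousand.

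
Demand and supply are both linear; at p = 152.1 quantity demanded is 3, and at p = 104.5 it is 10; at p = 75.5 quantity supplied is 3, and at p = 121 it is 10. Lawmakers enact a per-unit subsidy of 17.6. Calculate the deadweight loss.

Demand slope = (104.5 − 152.1)/(10 − 3) = −6.8, so p = 172.5 − 6.8q.
Supply slope = (121 − 75.5)/(10 − 3) = 6.5, so p = 56 + 6.5q.
Competitive equilibrium: 172.5 − 6.8q = 56 + 6.5q → q* = 8.7594, p* = 112.9361.
The subsidy lowers effective supply by 17.6: p = 38.4 + 6.5q.
New quantity: 172.5 − 6.8q = 38.4 + 6.5q → q' = 10.0827.
Overproduction Δq = 10.0827 − 8.7594 = 1.3233; wedge = subsidy = 17.6.
Deadweight loss = ½ × 1.3233 × 17.6 = 11.65.

11.65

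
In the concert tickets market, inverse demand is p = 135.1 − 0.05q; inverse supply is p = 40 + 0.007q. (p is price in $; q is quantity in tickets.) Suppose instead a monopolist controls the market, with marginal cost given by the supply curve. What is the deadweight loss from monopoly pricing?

Competitive equilibrium: 135.1 − 0.05q = 40 + 0.007q → q* = 1668.42105, p* = 51.67895.
Marginal revenue: MR = 135.1 − 0.1q. Set MR = MC: 135.1 − 0.1q = 40 + 0.007q → q_m = 888.78505.
Price p_m = 135.1 − 0.05·888.78505 = 90.66075; MC(q_m) = 40 + 0.007·888.78505 = 46.2215.
Competitive q* = 1668.42105, so Δq = 779.636; wedge = 90.66075 − 46.2215 = 44.43925.
Welfare loss = ½ × 779.636 × 44.43925 = $17323.22.

$17323.22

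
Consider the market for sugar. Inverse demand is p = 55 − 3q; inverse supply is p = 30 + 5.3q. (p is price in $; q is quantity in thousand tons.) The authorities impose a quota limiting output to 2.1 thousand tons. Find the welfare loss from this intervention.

$3.45 thousand

Competitive equilibrium: 55 − 3q = 30 + 5.3q → q* = 3.012, p* = 45.9639.
At q = 2.1: demand price = 55 − 3·2.1 = 48.7; supply price = 30 + 5.3·2.1 = 41.13.
Δq = 3.012 − 2.1 = 0.912; wedge = 48.7 − 41.13 = 7.57.
Welfare loss = ½ × 0.912 × 7.57 = $3.45 thousand.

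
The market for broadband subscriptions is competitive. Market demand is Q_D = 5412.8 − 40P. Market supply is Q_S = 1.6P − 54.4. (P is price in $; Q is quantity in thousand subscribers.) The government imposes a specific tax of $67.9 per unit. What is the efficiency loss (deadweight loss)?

$3546.47 thousand

In inverse form: demand P = 135.32 − 0.025Q, supply P = 34 + 0.625Q.
Competitive equilibrium: 135.32 − 0.025Q = 34 + 0.625Q → Q* = 155.8769, P* = 131.4231.
With the tax, the buyer price exceeds the seller price by 67.9: (135.32 − 0.025Q) − (34 + 0.625Q) = 67.9 → Q' = 51.4154.
ΔQ = 155.8769 − 51.4154 = 104.4615; the wedge equals the tax, 67.9.
DWL = ½ × 104.4615 × 67.9 = $3546.47 thousand.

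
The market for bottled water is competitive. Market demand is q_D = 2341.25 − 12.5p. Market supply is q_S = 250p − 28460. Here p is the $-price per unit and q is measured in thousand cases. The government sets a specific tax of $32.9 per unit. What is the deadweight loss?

$6442.92 thousand

In inverse form: demand p = 187.3 − 0.08q, supply p = 113.84 + 0.004q.
Competitive equilibrium: 187.3 − 0.08q = 113.84 + 0.004q → q* = 874.5238, p* = 117.3381.
With the tax, the buyer price exceeds the seller price by 32.9: (187.3 − 0.08q) − (113.84 + 0.004q) = 32.9 → q' = 482.8571.
Δq = 874.5238 − 482.8571 = 391.6667; the wedge equals the tax, 32.9.
Welfare loss = ½ × 391.6667 × 32.9 = $6442.92 thousand.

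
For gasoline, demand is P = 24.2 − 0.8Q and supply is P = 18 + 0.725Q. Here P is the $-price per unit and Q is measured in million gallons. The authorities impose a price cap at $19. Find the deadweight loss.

$5.50 million

Competitive equilibrium: 24.2 − 0.8Q = 18 + 0.725Q → Q* = 4.0656, P* = 20.9475.
At the ceiling P = 19, quantity supplied = (19 − 18)/0.725 = 1.3793.
Willingness to pay at Q' = 1.3793: 24.2 − 0.8·1.3793 = 23.0966.
ΔQ = 4.0656 − 1.3793 = 2.6863; wedge = 23.0966 − 19 = 4.0966.
DWL = ½ × 2.6863 × 4.0966 = $5.50 million.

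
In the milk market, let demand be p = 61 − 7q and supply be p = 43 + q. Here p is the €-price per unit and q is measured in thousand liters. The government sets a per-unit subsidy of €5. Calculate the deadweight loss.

€1.56 thousand

Competitive equilibrium: 61 − 7q = 43 + q → q* = 2.25, p* = 45.25.
The subsidy lowers effective supply by 5: p = 38 + q.
New quantity: 61 − 7q = 38 + q → q' = 2.875.
Overproduction Δq = 2.875 − 2.25 = 0.625; wedge = subsidy = 5.
Deadweight loss = ½ × 0.625 × 5 = €1.56 thousand.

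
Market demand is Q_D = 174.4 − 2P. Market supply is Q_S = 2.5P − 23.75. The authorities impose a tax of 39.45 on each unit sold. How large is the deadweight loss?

In inverse form: demand P = 87.2 − 0.5Q, supply P = 9.5 + 0.4Q.
Competitive equilibrium: 87.2 − 0.5Q = 9.5 + 0.4Q → Q* = 86.3333, P* = 44.0333.
With the tax, the buyer price exceeds the seller price by 39.45: (87.2 − 0.5Q) − (9.5 + 0.4Q) = 39.45 → Q' = 42.5.
ΔQ = 86.3333 − 42.5 = 43.8333; the wedge equals the tax, 39.45.
DWL = ½ × 43.8333 × 39.45 = 864.61.

864.61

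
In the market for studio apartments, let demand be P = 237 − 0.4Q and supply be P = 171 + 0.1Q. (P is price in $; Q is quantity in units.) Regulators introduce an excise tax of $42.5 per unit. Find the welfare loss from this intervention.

Competitive equilibrium: 237 − 0.4Q = 171 + 0.1Q → Q* = 132, P* = 184.2.
With the tax, the buyer price exceeds the seller price by 42.5: (237 − 0.4Q) − (171 + 0.1Q) = 42.5 → Q' = 47.
ΔQ = 132 − 47 = 85; the wedge equals the tax, 42.5.
Welfare loss = ½ × 85 × 42.5 = $1806.25.

$1806.25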